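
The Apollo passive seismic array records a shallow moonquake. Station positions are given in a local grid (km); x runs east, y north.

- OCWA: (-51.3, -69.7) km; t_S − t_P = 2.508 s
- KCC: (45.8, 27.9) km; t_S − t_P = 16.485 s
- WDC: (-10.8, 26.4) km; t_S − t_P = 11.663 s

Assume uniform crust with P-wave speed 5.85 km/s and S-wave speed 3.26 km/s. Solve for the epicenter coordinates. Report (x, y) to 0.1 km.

Distance from S−P lag: d = Δt · v_P v_S / (v_P − v_S) = Δt · (5.85·3.26)/(5.85−3.26) ≈ 7.3633·Δt.
So d_OCWA = 18.47, d_KCC = 121.38, d_WDC = 85.88 km.
Circle about each station: (x + 51.3)² + (y + 69.7)² = 18.47²; (x − 45.8)² + (y − 27.9)² = 121.38²; (x + 10.8)² + (y − 26.4)² = 85.88².
Subtracting pairs of circle equations eliminates x²+y² and gives linear equations (the radical axes):
194.2 x + 195.2 y = -19005.69
81.0 x + 192.2 y = -13710.41
Solving the 2×2 system: x ≈ -45.4, y ≈ -52.2 km.

-45.4 km east, -52.2 km north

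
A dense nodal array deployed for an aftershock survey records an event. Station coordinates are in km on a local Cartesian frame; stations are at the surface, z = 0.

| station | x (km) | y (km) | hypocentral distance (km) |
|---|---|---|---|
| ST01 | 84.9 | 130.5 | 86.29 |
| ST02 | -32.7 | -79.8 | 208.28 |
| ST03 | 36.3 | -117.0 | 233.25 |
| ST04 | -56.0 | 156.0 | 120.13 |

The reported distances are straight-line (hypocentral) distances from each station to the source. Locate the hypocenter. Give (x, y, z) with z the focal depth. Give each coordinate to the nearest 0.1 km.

(32.7, 107.1, 64.6)

Each station gives a sphere (x−x_i)² + (y−y_i)² + z² = d_i² (stations at z=0).
Subtracting the ST01 sphere from ST02 and ST03: z² cancels, leaving linear equations in x and y:
-235.2 x − 420.6 y = -52735.52
-97.2 x − 495.0 y = -56191.17
Solving: x ≈ 32.698, y ≈ 107.097 km (keep extra digits for the depth step; rounded: 32.7, 107.1).
Then from the ST01 sphere: z² = 86.29² − (x − 84.9)² − (y − 130.5)² with x = 32.698, y = 107.097, so z ≈ 64.600 ≈ 64.6 km.
Check against ST04 (with the unrounded solution): distance 120.13 ≈ 120.13 km. ✓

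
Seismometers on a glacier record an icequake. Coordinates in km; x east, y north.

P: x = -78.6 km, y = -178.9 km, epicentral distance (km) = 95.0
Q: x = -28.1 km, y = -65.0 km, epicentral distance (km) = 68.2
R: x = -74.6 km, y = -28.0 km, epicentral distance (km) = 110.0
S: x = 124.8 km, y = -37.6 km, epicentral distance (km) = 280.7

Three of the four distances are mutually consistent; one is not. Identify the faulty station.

Solve using three stations at a time. Using P, R, S (subtract circle equations pairwise → linear system) gives (x, y) ≈ (-145.9, -111.8).
Distances from that point to each station vs reported:
  P: calculated 95.1 vs reported 95.0 → residual 0.1 km
  Q: calculated 126.8 vs reported 68.2 → residual 58.6 km
  R: calculated 110.1 vs reported 110.0 → residual 0.1 km
  S: calculated 280.7 vs reported 280.7 → residual 0.0 km
P, R, S are mutually consistent (residuals ≈ 0); Q is off by 58.6 km.

Q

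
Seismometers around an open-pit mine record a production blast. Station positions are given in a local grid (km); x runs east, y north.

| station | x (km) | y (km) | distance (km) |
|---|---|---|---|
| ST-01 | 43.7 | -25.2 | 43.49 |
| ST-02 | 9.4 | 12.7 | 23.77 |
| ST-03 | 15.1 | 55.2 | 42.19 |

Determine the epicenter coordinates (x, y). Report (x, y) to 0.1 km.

Circle about each station: (x − 43.7)² + (y + 25.2)² = 43.49²; (x − 9.4)² + (y − 12.7)² = 23.77²; (x − 15.1)² + (y − 55.2)² = 42.19².
Subtracting pairs of circle equations eliminates x²+y² and gives linear equations (the radical axes):
-68.6 x + 75.8 y = -968.71
-57.2 x + 160.8 y = 841.70
Solving the 2×2 system: x ≈ 32.8, y ≈ 16.9 km.

(32.8, 16.9)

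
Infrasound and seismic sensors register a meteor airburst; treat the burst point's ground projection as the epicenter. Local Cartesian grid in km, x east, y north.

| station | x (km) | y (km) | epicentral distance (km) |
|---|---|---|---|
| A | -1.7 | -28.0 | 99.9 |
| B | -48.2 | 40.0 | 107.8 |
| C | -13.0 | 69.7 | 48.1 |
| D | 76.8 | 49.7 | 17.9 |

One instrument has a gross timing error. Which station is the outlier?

C

Solve using three stations at a time. Using A, B, D (subtract circle equations pairwise → linear system) gives (x, y) ≈ (59.0, 51.3).
Distances from that point to each station vs reported:
  A: calculated 99.9 vs reported 99.9 → residual 0.0 km
  B: calculated 107.8 vs reported 107.8 → residual 0.0 km
  C: calculated 74.3 vs reported 48.1 → residual 26.2 km
  D: calculated 17.9 vs reported 17.9 → residual 0.0 km
A, B, D are mutually consistent (residuals ≈ 0); C is off by 26.2 km.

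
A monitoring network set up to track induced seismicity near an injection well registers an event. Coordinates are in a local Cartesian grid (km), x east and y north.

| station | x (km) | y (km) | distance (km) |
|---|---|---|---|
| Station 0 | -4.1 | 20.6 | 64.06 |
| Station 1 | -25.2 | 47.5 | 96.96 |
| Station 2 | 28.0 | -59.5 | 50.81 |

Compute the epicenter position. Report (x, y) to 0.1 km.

Circle about each station: (x + 4.1)² + (y − 20.6)² = 64.06²; (x + 25.2)² + (y − 47.5)² = 96.96²; (x − 28.0)² + (y + 59.5)² = 50.81².
Subtracting the Station 0 equation from the Station 1 and Station 2 equations removes the quadratic terms:
-42.2 x + 53.8 y = -2847.44
64.2 x − 160.2 y = 5405.11
Solving the 2×2 system: x ≈ 50.0, y ≈ -13.7 km.

50.0 km east, -13.7 km north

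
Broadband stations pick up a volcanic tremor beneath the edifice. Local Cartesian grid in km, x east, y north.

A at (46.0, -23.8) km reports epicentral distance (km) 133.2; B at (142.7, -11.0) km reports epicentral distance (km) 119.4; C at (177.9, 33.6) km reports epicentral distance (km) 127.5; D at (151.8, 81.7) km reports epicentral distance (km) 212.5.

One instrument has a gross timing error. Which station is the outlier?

C

Solve using three stations at a time. Using A, B, D (subtract circle equations pairwise → linear system) gives (x, y) ≈ (127.2, -129.3).
Distances from that point to each station vs reported:
  A: calculated 133.2 vs reported 133.2 → residual 0.0 km
  B: calculated 119.4 vs reported 119.4 → residual 0.0 km
  C: calculated 170.7 vs reported 127.5 → residual 43.2 km
  D: calculated 212.5 vs reported 212.5 → residual 0.0 km
A, B, D are mutually consistent (residuals ≈ 0); C is off by 43.2 km.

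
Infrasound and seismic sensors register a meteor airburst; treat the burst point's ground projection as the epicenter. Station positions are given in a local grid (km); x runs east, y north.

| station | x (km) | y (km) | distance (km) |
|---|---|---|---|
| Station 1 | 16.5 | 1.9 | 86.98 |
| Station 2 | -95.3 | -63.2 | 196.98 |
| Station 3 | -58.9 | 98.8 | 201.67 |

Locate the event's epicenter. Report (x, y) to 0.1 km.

98.4 km east, -27.4 km north

Circle about each station: (x − 16.5)² + (y − 1.9)² = 86.98²; (x + 95.3)² + (y + 63.2)² = 196.98²; (x + 58.9)² + (y − 98.8)² = 201.67².
Subtracting pairs of circle equations eliminates x²+y² and gives linear equations (the radical axes):
-223.6 x − 130.2 y = -18435.13
-150.8 x + 193.8 y = -20150.48
Solving the 2×2 system: x ≈ 98.4, y ≈ -27.4 km.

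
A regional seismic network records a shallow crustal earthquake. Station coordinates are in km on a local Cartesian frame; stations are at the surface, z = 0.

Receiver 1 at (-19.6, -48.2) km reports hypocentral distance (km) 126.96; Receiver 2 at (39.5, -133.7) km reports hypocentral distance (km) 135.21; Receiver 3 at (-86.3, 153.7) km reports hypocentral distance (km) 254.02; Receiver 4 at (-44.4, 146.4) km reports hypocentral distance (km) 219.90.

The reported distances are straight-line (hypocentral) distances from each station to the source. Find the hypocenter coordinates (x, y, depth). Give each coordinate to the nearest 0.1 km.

Each station gives a sphere (x−x_i)² + (y−y_i)² + z² = d_i² (stations at z=0).
Subtracting the Receiver 1 sphere from Receiver 2 and Receiver 3: z² cancels, leaving linear equations in x and y:
118.2 x − 171.0 y = 14565.64
-133.4 x + 403.8 y = -20043.34
Solving: x ≈ 98.492, y ≈ -17.099 km (keep extra digits for the depth step; rounded: 98.5, -17.1).
Then from the Receiver 1 sphere: z² = 126.96² − (x + 19.6)² − (y + 48.2)² with x = 98.492, y = -17.099, so z ≈ 34.725 ≈ 34.7 km.

x ≈ 98.5 km, y ≈ -17.1 km, depth ≈ 34.7 km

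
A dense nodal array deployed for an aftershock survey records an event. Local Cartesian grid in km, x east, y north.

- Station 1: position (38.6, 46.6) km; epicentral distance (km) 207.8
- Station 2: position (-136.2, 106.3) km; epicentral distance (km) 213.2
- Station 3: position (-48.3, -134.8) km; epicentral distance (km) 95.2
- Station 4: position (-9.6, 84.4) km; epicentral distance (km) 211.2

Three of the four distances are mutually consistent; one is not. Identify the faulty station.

Station 3

Solve using three stations at a time. Using Station 1, Station 2, Station 4 (subtract circle equations pairwise → linear system) gives (x, y) ≈ (-104.1, -104.6).
Distances from that point to each station vs reported:
  Station 1: calculated 208.0 vs reported 207.8 → residual 0.2 km
  Station 2: calculated 213.3 vs reported 213.2 → residual 0.1 km
  Station 3: calculated 63.5 vs reported 95.2 → residual 31.7 km
  Station 4: calculated 211.4 vs reported 211.2 → residual 0.2 km
Station 1, Station 2, Station 4 are mutually consistent (residuals ≈ 0); Station 3 is off by 31.7 km.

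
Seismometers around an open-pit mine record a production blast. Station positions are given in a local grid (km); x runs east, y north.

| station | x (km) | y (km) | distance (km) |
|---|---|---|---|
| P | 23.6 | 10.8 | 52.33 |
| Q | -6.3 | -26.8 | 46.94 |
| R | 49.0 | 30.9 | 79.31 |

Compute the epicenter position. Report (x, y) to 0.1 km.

Circle about each station: (x − 23.6)² + (y − 10.8)² = 52.33²; (x + 6.3)² + (y + 26.8)² = 46.94²; (x − 49.0)² + (y − 30.9)² = 79.31².
Subtracting the P equation from the Q and R equations removes the quadratic terms:
-59.8 x − 75.2 y = 619.40
50.8 x + 40.2 y = -869.44
Solving the 2×2 system: x ≈ -28.6, y ≈ 14.5 km.

(-28.6, 14.5)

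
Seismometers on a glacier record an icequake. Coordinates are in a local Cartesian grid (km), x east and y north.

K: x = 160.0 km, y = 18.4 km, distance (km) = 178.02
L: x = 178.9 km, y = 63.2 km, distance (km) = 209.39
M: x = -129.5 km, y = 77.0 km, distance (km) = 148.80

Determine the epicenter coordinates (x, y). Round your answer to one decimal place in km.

(-14.4, -17.3)

Circle about each station: (x − 160.0)² + (y − 18.4)² = 178.02²; (x − 178.9)² + (y − 63.2)² = 209.39²; (x + 129.5)² + (y − 77.0)² = 148.80².
Subtracting the K equation from the L and M equations removes the quadratic terms:
37.8 x + 89.6 y = -2092.16
-579.0 x + 117.2 y = 6310.37
Solving the 2×2 system: x ≈ -14.4, y ≈ -17.3 km.
Check against K (with the unrounded x, y): √((x − 160.0)²+(y − 18.4)²) = 178.01 ≈ 178.02 km. ✓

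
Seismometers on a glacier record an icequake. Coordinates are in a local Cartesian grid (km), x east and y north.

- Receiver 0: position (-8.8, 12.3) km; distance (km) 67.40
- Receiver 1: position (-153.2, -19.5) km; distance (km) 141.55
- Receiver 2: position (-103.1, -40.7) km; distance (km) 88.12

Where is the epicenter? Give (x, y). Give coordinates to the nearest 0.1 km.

(-16.1, -54.7)

Circle about each station: (x + 8.8)² + (y − 12.3)² = 67.40²; (x + 153.2)² + (y + 19.5)² = 141.55²; (x + 103.1)² + (y + 40.7)² = 88.12².
Subtracting the Receiver 0 equation from the Receiver 1 and Receiver 2 equations removes the quadratic terms:
-288.8 x − 63.6 y = 8128.12
-188.6 x − 106.0 y = 8835.00
Solving the 2×2 system: x ≈ -16.1, y ≈ -54.7 km.
Check against Receiver 0 (with the unrounded x, y): √((x + 8.8)²+(y − 12.3)²) = 67.41 ≈ 67.40 km. ✓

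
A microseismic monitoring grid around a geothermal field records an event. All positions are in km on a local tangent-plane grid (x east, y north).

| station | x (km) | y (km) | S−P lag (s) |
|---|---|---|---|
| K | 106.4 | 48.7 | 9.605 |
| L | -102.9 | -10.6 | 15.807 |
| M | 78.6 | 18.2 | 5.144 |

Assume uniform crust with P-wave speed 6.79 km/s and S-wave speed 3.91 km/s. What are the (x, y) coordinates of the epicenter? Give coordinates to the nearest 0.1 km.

(42.8, -12.9)

Distance from S−P lag: d = Δt · v_P v_S / (v_P − v_S) = Δt · (6.79·3.91)/(6.79−3.91) ≈ 9.2184·Δt.
So d_K = 88.54, d_L = 145.71, d_M = 47.42 km.
Circle about each station: (x − 106.4)² + (y − 48.7)² = 88.54²; (x + 102.9)² + (y + 10.6)² = 145.71²; (x − 78.6)² + (y − 18.2)² = 47.42².
Subtracting the K equation from the L and M equations removes the quadratic terms:
-418.6 x − 118.6 y = -16383.95
-55.6 x − 61.0 y = -1592.77
Solving the 2×2 system: x ≈ 42.8, y ≈ -12.9 km.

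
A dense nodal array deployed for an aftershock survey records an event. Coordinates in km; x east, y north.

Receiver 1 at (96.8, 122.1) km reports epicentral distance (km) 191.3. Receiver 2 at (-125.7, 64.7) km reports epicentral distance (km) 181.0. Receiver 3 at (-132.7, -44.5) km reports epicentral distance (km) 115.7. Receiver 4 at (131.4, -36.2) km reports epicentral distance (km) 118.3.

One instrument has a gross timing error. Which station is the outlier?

Receiver 3

Solve using three stations at a time. Using Receiver 1, Receiver 2, Receiver 4 (subtract circle equations pairwise → linear system) gives (x, y) ≈ (14.0, -50.3).
Distances from that point to each station vs reported:
  Receiver 1: calculated 191.3 vs reported 191.3 → residual 0.0 km
  Receiver 2: calculated 181.0 vs reported 181.0 → residual 0.0 km
  Receiver 3: calculated 146.8 vs reported 115.7 → residual 31.1 km
  Receiver 4: calculated 118.2 vs reported 118.3 → residual 0.1 km
Receiver 1, Receiver 2, Receiver 4 are mutually consistent (residuals ≈ 0); Receiver 3 is off by 31.1 km.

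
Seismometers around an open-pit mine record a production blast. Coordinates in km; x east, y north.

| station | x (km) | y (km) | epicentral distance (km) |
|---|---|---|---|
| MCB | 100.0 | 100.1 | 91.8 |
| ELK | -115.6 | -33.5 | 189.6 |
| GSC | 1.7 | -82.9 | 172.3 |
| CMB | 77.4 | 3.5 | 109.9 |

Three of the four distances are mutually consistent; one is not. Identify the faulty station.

Solve using three stations at a time. Using MCB, GSC, CMB (subtract circle equations pairwise → linear system) gives (x, y) ≈ (8.4, 89.5).
Distances from that point to each station vs reported:
  MCB: calculated 92.2 vs reported 91.8 → residual 0.4 km
  ELK: calculated 174.7 vs reported 189.6 → residual 14.9 km
  GSC: calculated 172.5 vs reported 172.3 → residual 0.2 km
  CMB: calculated 110.2 vs reported 109.9 → residual 0.3 km
MCB, GSC, CMB are mutually consistent (residuals ≈ 0); ELK is off by 14.9 km.

ELK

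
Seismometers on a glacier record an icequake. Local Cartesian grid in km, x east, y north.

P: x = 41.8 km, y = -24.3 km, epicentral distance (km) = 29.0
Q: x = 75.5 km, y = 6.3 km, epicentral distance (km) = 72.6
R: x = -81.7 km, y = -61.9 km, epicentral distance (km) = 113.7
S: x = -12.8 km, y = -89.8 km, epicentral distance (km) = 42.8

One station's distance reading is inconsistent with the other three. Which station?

S

Solve using three stations at a time. Using P, Q, R (subtract circle equations pairwise → linear system) gives (x, y) ≈ (31.6, -51.5).
Distances from that point to each station vs reported:
  P: calculated 29.1 vs reported 29.0 → residual 0.1 km
  Q: calculated 72.6 vs reported 72.6 → residual 0.0 km
  R: calculated 113.7 vs reported 113.7 → residual 0.0 km
  S: calculated 58.6 vs reported 42.8 → residual 15.8 km
P, Q, R are mutually consistent (residuals ≈ 0); S is off by 15.8 km.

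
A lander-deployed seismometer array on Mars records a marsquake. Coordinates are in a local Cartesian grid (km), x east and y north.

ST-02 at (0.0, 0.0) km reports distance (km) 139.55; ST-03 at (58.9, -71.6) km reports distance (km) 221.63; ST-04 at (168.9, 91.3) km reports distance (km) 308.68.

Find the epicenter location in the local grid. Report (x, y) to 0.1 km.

(-134.8, 36.1)

Circle about each station: x² + y² = 139.55²; (x − 58.9)² + (y + 71.6)² = 221.63²; (x − 168.9)² + (y − 91.3)² = 308.68².
Subtracting the ST-02 equation from the ST-03 and ST-04 equations removes the quadratic terms:
117.8 x − 143.2 y = -21049.88
337.8 x + 182.6 y = -38946.24
Solving the 2×2 system: x ≈ -134.8, y ≈ 36.1 km.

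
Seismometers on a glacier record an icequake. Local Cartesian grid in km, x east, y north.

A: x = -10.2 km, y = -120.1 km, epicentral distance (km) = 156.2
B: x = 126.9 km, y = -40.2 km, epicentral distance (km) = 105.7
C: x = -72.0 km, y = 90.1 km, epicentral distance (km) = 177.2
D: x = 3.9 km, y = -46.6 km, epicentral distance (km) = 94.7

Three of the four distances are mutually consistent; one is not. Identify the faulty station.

B

Solve using three stations at a time. Using A, C, D (subtract circle equations pairwise → linear system) gives (x, y) ≈ (83.5, 5.0).
Distances from that point to each station vs reported:
  A: calculated 156.3 vs reported 156.2 → residual 0.1 km
  B: calculated 62.6 vs reported 105.7 → residual 43.1 km
  C: calculated 177.3 vs reported 177.2 → residual 0.1 km
  D: calculated 94.9 vs reported 94.7 → residual 0.2 km
A, C, D are mutually consistent (residuals ≈ 0); B is off by 43.1 km.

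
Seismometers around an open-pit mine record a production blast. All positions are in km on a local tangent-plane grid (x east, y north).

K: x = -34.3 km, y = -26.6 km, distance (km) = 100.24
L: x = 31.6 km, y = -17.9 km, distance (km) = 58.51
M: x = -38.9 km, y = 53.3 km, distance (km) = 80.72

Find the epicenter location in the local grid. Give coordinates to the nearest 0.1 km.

Circle about each station: (x + 34.3)² + (y + 26.6)² = 100.24²; (x − 31.6)² + (y + 17.9)² = 58.51²; (x + 38.9)² + (y − 53.3)² = 80.72².
Subtracting pairs of circle equations eliminates x²+y² and gives linear equations (the radical axes):
131.8 x + 17.4 y = 6059.56
-9.2 x + 159.8 y = 6002.39
Solving the 2×2 system: x ≈ 40.7, y ≈ 39.9 km.

40.7 km east, 39.9 km north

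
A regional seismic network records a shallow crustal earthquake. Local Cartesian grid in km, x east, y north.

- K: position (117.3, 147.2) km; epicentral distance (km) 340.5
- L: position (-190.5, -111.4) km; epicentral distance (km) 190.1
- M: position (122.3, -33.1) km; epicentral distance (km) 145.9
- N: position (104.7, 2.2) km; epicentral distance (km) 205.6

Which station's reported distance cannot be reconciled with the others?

Solve using three stations at a time. Using K, L, N (subtract circle equations pairwise → linear system) gives (x, y) ≈ (-9.3, -168.9).
Distances from that point to each station vs reported:
  K: calculated 340.5 vs reported 340.5 → residual 0.0 km
  L: calculated 190.1 vs reported 190.1 → residual 0.0 km
  M: calculated 189.1 vs reported 145.9 → residual 43.2 km
  N: calculated 205.6 vs reported 205.6 → residual 0.0 km
K, L, N are mutually consistent (residuals ≈ 0); M is off by 43.2 km.

M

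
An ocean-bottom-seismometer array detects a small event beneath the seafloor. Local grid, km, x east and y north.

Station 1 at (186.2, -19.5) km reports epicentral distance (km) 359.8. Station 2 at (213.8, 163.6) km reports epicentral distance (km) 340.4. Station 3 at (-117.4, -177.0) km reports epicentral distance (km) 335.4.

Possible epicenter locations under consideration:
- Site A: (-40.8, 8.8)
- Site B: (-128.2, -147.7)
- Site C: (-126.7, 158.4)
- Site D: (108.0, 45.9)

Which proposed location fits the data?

Site C

For each candidate, compare |candidate − station| to the reported distance:
Site A: residuals Station 1 131.0, Station 2 42.4, Station 3 134.4 → max 134.4 km
Site B: residuals Station 1 20.3, Station 2 122.1, Station 3 304.2 → max 304.2 km
Site C: residuals Station 1 0.1, Station 2 0.1, Station 3 0.1 → max 0.1 km
Site D: residuals Station 1 257.9, Station 2 182.1, Station 3 18.4 → max 257.9 km
Only Site C has all residuals ≈ 0.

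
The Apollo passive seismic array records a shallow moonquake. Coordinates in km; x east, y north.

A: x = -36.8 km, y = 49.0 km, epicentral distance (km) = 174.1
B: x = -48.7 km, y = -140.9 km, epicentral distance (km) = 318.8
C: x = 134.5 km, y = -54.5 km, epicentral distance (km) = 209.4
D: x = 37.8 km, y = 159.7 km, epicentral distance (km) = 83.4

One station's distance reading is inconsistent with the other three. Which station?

C

Solve using three stations at a time. Using A, B, D (subtract circle equations pairwise → linear system) gives (x, y) ≈ (116.2, 131.9).
Distances from that point to each station vs reported:
  A: calculated 174.0 vs reported 174.1 → residual 0.1 km
  B: calculated 318.7 vs reported 318.8 → residual 0.1 km
  C: calculated 187.3 vs reported 209.4 → residual 22.1 km
  D: calculated 83.2 vs reported 83.4 → residual 0.2 km
A, B, D are mutually consistent (residuals ≈ 0); C is off by 22.1 km.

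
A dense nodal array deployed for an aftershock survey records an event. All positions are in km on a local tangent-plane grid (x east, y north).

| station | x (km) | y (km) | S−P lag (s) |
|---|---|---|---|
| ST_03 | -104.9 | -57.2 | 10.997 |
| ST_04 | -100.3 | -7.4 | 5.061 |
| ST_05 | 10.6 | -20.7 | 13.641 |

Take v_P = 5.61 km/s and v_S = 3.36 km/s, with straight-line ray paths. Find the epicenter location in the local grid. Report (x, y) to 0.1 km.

Distance from S−P lag: d = Δt · v_P v_S / (v_P − v_S) = Δt · (5.61·3.36)/(5.61−3.36) ≈ 8.3776·Δt.
So d_ST_03 = 92.13, d_ST_04 = 42.40, d_ST_05 = 114.28 km.
Circle about each station: (x + 104.9)² + (y + 57.2)² = 92.13²; (x + 100.3)² + (y + 7.4)² = 42.40²; (x − 10.6)² + (y + 20.7)² = 114.28².
Subtracting pairs of circle equations eliminates x²+y² and gives linear equations (the radical axes):
9.2 x + 99.6 y = 2529.18
231.0 x + 73.0 y = -18306.98
Solving the 2×2 system: x ≈ -89.9, y ≈ 33.7 km.

x ≈ -89.9 km, y ≈ 33.7 km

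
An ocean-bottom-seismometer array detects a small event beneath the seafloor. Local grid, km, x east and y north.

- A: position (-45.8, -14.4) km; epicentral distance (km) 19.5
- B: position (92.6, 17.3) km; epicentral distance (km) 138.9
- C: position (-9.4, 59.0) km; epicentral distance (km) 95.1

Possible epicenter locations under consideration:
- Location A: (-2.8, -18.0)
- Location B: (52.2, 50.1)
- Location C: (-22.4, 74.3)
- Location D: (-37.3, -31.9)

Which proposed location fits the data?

For each candidate, compare |candidate − station| to the reported distance:
Location A: residuals A 23.7, B 37.2, C 17.8 → max 37.2 km
Location B: residuals A 97.8, B 86.9, C 32.9 → max 97.8 km
Location C: residuals A 72.2, B 10.5, C 75.0 → max 75.0 km
Location D: residuals A 0.0, B 0.0, C 0.0 → max 0.0 km
Only Location D has all residuals ≈ 0.

Location D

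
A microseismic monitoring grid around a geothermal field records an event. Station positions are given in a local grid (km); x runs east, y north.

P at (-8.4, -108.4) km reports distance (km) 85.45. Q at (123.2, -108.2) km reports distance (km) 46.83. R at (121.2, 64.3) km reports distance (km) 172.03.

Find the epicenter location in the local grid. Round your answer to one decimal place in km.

Circle about each station: (x + 8.4)² + (y + 108.4)² = 85.45²; (x − 123.2)² + (y + 108.2)² = 46.83²; (x − 121.2)² + (y − 64.3)² = 172.03².
Subtracting the P equation from the Q and R equations removes the quadratic terms:
263.2 x + 0.4 y = 20173.01
259.2 x + 345.4 y = -15289.81
Solving the 2×2 system: x ≈ 76.8, y ≈ -101.9 km.
Check against P (with the unrounded x, y): √((x + 8.4)²+(y + 108.4)²) = 85.45 ≈ 85.45 km. ✓

x ≈ 76.8 km, y ≈ -101.9 km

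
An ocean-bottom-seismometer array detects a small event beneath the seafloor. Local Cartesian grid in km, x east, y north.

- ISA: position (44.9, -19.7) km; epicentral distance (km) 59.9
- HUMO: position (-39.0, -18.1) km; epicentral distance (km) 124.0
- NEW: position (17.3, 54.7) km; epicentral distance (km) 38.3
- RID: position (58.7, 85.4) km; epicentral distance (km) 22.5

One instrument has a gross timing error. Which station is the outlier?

Solve using three stations at a time. Using HUMO, NEW, RID (subtract circle equations pairwise → linear system) gives (x, y) ≈ (54.8, 63.1).
Distances from that point to each station vs reported:
  ISA: calculated 83.4 vs reported 59.9 → residual 23.5 km
  HUMO: calculated 124.0 vs reported 124.0 → residual 0.0 km
  NEW: calculated 38.4 vs reported 38.3 → residual 0.1 km
  RID: calculated 22.7 vs reported 22.5 → residual 0.2 km
HUMO, NEW, RID are mutually consistent (residuals ≈ 0); ISA is off by 23.5 km.

ISA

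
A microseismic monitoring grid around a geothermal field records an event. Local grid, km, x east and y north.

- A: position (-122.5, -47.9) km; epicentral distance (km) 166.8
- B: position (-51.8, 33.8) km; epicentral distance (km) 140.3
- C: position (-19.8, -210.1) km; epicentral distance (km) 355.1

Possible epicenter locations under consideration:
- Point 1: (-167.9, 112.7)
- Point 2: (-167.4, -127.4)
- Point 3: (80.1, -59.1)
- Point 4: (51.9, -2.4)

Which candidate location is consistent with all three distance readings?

Point 1

For each candidate, compare |candidate − station| to the reported distance:
Point 1: residuals A 0.1, B 0.1, C 0.1 → max 0.1 km
Point 2: residuals A 75.5, B 58.1, C 185.9 → max 185.9 km
Point 3: residuals A 36.1, B 21.0, C 174.0 → max 174.0 km
Point 4: residuals A 13.4, B 30.5, C 135.4 → max 135.4 km
Only Point 1 has all residuals ≈ 0.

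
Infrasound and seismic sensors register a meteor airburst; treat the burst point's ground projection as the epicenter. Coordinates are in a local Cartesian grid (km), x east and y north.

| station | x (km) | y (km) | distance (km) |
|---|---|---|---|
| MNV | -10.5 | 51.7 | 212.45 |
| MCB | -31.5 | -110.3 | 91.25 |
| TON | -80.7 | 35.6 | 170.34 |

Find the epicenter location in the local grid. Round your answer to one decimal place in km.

(-120.6, -130.0)

Circle about each station: (x + 10.5)² + (y − 51.7)² = 212.45²; (x + 31.5)² + (y + 110.3)² = 91.25²; (x + 80.7)² + (y − 35.6)² = 170.34².
Subtracting the MNV equation from the MCB and TON equations removes the quadratic terms:
-42.0 x − 324.0 y = 47183.64
-140.4 x − 32.2 y = 21116.00
Solving the 2×2 system: x ≈ -120.6, y ≈ -130.0 km.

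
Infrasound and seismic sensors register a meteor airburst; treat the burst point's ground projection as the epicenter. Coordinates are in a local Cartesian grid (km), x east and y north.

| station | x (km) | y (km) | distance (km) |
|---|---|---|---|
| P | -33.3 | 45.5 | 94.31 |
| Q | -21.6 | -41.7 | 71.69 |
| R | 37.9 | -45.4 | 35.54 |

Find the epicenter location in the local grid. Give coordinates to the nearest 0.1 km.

x ≈ 42.8 km, y ≈ -10.2 km

Circle about each station: (x + 33.3)² + (y − 45.5)² = 94.31²; (x + 21.6)² + (y + 41.7)² = 71.69²; (x − 37.9)² + (y + 45.4)² = 35.54².
Subtracting the P equation from the Q and R equations removes the quadratic terms:
23.4 x − 174.4 y = 2781.23
142.4 x − 181.8 y = 7949.71
Solving the 2×2 system: x ≈ 42.8, y ≈ -10.2 km.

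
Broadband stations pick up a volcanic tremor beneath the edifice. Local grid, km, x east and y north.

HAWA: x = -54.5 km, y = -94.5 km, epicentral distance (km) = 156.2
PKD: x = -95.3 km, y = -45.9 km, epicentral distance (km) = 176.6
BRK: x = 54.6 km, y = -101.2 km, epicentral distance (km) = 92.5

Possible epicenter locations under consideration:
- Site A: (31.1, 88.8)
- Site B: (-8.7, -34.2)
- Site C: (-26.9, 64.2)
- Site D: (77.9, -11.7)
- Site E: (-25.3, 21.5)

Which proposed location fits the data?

For each candidate, compare |candidate − station| to the reported distance:
Site A: residuals HAWA 46.1, PKD 8.1, BRK 98.9 → max 98.9 km
Site B: residuals HAWA 80.5, PKD 89.2, BRK 0.3 → max 89.2 km
Site C: residuals HAWA 4.9, PKD 47.0, BRK 91.9 → max 91.9 km
Site D: residuals HAWA 0.0, PKD 0.1, BRK 0.0 → max 0.1 km
Site E: residuals HAWA 36.6, PKD 79.4, BRK 53.9 → max 79.4 km
Only Site D has all residuals ≈ 0.

Site D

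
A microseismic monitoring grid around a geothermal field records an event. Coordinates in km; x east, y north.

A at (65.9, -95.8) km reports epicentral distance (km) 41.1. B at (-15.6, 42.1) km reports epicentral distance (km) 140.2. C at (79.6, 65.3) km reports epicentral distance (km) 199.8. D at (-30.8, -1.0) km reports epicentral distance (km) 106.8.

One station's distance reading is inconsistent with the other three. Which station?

C

Solve using three stations at a time. Using A, B, D (subtract circle equations pairwise → linear system) gives (x, y) ≈ (24.9, -92.1).
Distances from that point to each station vs reported:
  A: calculated 41.1 vs reported 41.1 → residual 0.0 km
  B: calculated 140.2 vs reported 140.2 → residual 0.0 km
  C: calculated 166.7 vs reported 199.8 → residual 33.1 km
  D: calculated 106.8 vs reported 106.8 → residual 0.0 km
A, B, D are mutually consistent (residuals ≈ 0); C is off by 33.1 km.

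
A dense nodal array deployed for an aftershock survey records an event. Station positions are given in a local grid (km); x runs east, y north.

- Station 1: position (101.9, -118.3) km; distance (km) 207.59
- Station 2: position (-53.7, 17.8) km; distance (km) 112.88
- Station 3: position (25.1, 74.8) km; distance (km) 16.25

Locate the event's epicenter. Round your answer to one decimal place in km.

Circle about each station: (x − 101.9)² + (y + 118.3)² = 207.59²; (x + 53.7)² + (y − 17.8)² = 112.88²; (x − 25.1)² + (y − 74.8)² = 16.25².
Subtracting the Station 1 equation from the Station 2 and Station 3 equations removes the quadratic terms:
-311.2 x + 272.2 y = 9173.74
-153.6 x + 386.2 y = 24676.10
Solving the 2×2 system: x ≈ 40.5, y ≈ 80.0 km.
Check against Station 1 (with the unrounded x, y): √((x − 101.9)²+(y + 118.3)²) = 207.59 ≈ 207.59 km. ✓

x ≈ 40.5 km, y ≈ 80.0 km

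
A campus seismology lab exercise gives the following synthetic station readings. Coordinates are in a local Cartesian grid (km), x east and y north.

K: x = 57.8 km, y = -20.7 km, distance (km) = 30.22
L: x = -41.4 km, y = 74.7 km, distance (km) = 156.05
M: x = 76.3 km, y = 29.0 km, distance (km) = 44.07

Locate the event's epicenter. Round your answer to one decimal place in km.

87.2 km east, -13.7 km north

Circle about each station: (x − 57.8)² + (y + 20.7)² = 30.22²; (x + 41.4)² + (y − 74.7)² = 156.05²; (x − 76.3)² + (y − 29.0)² = 44.07².
Subtracting the K equation from the L and M equations removes the quadratic terms:
-198.4 x + 190.8 y = -19913.63
37.0 x + 99.4 y = 1864.44
Solving the 2×2 system: x ≈ 87.2, y ≈ -13.7 km.
Check against K (with the unrounded x, y): √((x − 57.8)²+(y + 20.7)²) = 30.22 ≈ 30.22 km. ✓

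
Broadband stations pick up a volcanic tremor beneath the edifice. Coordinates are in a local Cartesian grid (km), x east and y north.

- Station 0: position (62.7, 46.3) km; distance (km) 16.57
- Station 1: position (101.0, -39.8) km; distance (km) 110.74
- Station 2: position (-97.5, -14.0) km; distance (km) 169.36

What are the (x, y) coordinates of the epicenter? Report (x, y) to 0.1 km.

54.5 km east, 60.7 km north

Circle about each station: (x − 62.7)² + (y − 46.3)² = 16.57²; (x − 101.0)² + (y + 39.8)² = 110.74²; (x + 97.5)² + (y + 14.0)² = 169.36².
Subtracting pairs of circle equations eliminates x²+y² and gives linear equations (the radical axes):
76.6 x − 172.2 y = -6278.72
-320.4 x − 120.6 y = -24780.97
Solving the 2×2 system: x ≈ 54.5, y ≈ 60.7 km.
Check against Station 0 (with the unrounded x, y): √((x − 62.7)²+(y − 46.3)²) = 16.58 ≈ 16.57 km. ✓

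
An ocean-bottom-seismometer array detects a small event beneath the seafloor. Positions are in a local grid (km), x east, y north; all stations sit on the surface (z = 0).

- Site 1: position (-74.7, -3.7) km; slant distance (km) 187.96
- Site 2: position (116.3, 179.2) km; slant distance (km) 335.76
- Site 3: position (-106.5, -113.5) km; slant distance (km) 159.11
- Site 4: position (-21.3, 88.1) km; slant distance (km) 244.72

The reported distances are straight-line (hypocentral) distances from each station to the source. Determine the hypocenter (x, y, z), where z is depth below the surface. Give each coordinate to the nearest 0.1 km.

(37.5, -141.3, 61.7)

Each station gives a sphere (x−x_i)² + (y−y_i)² + z² = d_i² (stations at z=0).
Subtracting the Site 1 sphere from Site 2 and Site 3: z² cancels, leaving linear equations in x and y:
382.0 x + 365.8 y = -37361.27
-63.6 x − 219.6 y = 28643.69
Solving: x ≈ 37.500, y ≈ -141.296 km (keep extra digits for the depth step; rounded: 37.5, -141.3).
Then from the Site 1 sphere: z² = 187.96² − (x + 74.7)² − (y + 3.7)² with x = 37.500, y = -141.296, so z ≈ 61.705 ≈ 61.7 km.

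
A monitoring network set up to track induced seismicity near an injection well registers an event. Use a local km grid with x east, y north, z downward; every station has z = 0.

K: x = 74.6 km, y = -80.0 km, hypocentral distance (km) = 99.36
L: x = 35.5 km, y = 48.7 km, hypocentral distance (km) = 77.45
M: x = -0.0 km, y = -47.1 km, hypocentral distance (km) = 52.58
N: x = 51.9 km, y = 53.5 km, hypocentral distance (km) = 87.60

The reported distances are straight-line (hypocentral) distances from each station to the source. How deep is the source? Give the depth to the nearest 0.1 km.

Each station gives a sphere (x−x_i)² + (y−y_i)² + z² = d_i² (stations at z=0).
Subtracting the K sphere from L and M: z² cancels, leaving linear equations in x and y:
-78.2 x + 257.4 y = -4459.31
-149.2 x + 65.8 y = -2639.00
Solving: x ≈ 11.602, y ≈ -13.800 km (keep extra digits for the depth step; rounded: 11.6, -13.8).
Then from the K sphere: z² = 99.36² − (x − 74.6)² − (y + 80.0)² with x = 11.602, y = -13.800, so z ≈ 39.003 ≈ 39.0 km.
Check against N (with the unrounded solution): distance 87.60 ≈ 87.60 km. ✓

depth ≈ 39.0 km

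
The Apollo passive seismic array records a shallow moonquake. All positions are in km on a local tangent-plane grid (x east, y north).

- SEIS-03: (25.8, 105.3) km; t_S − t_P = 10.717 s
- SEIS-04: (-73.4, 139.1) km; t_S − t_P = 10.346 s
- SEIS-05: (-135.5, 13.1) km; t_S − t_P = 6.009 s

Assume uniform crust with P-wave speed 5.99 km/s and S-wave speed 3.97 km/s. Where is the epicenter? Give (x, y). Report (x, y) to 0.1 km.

(-64.9, 17.6)

Distance from S−P lag: d = Δt · v_P v_S / (v_P − v_S) = Δt · (5.99·3.97)/(5.99−3.97) ≈ 11.7724·Δt.
So d_SEIS-03 = 126.17, d_SEIS-04 = 121.80, d_SEIS-05 = 70.74 km.
Circle about each station: (x − 25.8)² + (y − 105.3)² = 126.17²; (x + 73.4)² + (y − 139.1)² = 121.80²; (x + 135.5)² + (y − 13.1)² = 70.74².
Subtracting the SEIS-03 equation from the SEIS-04 and SEIS-05 equations removes the quadratic terms:
-198.4 x + 67.6 y = 14066.27
-322.6 x − 184.4 y = 17692.85
Solving the 2×2 system: x ≈ -64.9, y ≈ 17.6 km.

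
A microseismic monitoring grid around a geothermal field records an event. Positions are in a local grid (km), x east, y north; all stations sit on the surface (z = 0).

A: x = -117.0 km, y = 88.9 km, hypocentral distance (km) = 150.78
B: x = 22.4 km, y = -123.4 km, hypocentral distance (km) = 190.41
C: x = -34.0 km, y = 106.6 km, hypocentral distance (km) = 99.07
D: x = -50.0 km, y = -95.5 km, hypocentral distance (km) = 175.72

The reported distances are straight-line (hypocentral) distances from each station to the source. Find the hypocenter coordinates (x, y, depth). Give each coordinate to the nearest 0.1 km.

(11.8, 53.4, 69.9)

Each station gives a sphere (x−x_i)² + (y−y_i)² + z² = d_i² (stations at z=0).
Subtracting the A sphere from B and C: z² cancels, leaving linear equations in x and y:
278.8 x − 424.6 y = -19384.25
166.0 x + 35.4 y = 3847.09
Solving: x ≈ 11.789, y ≈ 53.394 km (keep extra digits for the depth step; rounded: 11.8, 53.4).
Then from the A sphere: z² = 150.78² − (x + 117.0)² − (y − 88.9)² with x = 11.789, y = 53.394, so z ≈ 69.909 ≈ 69.9 km.
Check against D (with the unrounded solution): distance 175.71 ≈ 175.72 km. ✓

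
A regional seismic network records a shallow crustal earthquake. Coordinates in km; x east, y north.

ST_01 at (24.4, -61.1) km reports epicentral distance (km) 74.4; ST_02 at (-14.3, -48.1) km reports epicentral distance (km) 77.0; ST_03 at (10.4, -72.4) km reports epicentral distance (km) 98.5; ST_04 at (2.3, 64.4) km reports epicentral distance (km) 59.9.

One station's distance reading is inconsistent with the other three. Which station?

ST_03

Solve using three stations at a time. Using ST_01, ST_02, ST_04 (subtract circle equations pairwise → linear system) gives (x, y) ≈ (32.8, 12.8).
Distances from that point to each station vs reported:
  ST_01: calculated 74.4 vs reported 74.4 → residual 0.0 km
  ST_02: calculated 77.0 vs reported 77.0 → residual 0.0 km
  ST_03: calculated 88.1 vs reported 98.5 → residual 10.4 km
  ST_04: calculated 59.9 vs reported 59.9 → residual 0.0 km
ST_01, ST_02, ST_04 are mutually consistent (residuals ≈ 0); ST_03 is off by 10.4 km.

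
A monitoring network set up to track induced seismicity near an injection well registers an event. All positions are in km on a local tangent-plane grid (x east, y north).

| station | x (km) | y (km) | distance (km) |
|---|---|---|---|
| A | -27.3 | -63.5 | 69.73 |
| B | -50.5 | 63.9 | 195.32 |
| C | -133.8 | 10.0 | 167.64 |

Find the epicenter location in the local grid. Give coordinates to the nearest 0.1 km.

-43.6 km east, -131.3 km north

Circle about each station: (x + 27.3)² + (y + 63.5)² = 69.73²; (x + 50.5)² + (y − 63.9)² = 195.32²; (x + 133.8)² + (y − 10.0)² = 167.64².
Subtracting the A equation from the B and C equations removes the quadratic terms:
-46.4 x + 254.8 y = -31431.71
-213.0 x + 147.0 y = -10016.00
Solving the 2×2 system: x ≈ -43.6, y ≈ -131.3 km.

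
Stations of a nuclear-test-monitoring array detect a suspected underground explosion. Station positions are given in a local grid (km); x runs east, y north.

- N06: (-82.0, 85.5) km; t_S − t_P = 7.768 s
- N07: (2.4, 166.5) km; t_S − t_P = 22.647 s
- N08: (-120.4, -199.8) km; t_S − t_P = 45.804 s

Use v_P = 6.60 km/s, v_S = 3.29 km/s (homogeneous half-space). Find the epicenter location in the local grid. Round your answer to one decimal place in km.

Distance from S−P lag: d = Δt · v_P v_S / (v_P − v_S) = Δt · (6.60·3.29)/(6.60−3.29) ≈ 6.5601·Δt.
So d_N06 = 50.96, d_N07 = 148.57, d_N08 = 300.48 km.
Circle about each station: (x + 82.0)² + (y − 85.5)² = 50.96²; (x − 2.4)² + (y − 166.5)² = 148.57²; (x + 120.4)² + (y + 199.8)² = 300.48².
Subtracting pairs of circle equations eliminates x²+y² and gives linear equations (the radical axes):
168.8 x + 162.0 y = -5782.36
-76.8 x − 570.6 y = -47309.36
Solving the 2×2 system: x ≈ -130.7, y ≈ 100.5 km.

x ≈ -130.7 km, y ≈ 100.5 km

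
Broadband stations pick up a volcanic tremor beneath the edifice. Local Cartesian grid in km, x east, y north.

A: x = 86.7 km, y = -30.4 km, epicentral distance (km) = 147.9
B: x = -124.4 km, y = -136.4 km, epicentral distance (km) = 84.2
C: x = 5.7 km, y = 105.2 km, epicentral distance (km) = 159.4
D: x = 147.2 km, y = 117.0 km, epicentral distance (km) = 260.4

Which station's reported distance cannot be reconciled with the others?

B

Solve using three stations at a time. Using A, C, D (subtract circle equations pairwise → linear system) gives (x, y) ≈ (-60.8, -39.6).
Distances from that point to each station vs reported:
  A: calculated 147.8 vs reported 147.9 → residual 0.1 km
  B: calculated 115.9 vs reported 84.2 → residual 31.7 km
  C: calculated 159.3 vs reported 159.4 → residual 0.1 km
  D: calculated 260.3 vs reported 260.4 → residual 0.1 km
A, C, D are mutually consistent (residuals ≈ 0); B is off by 31.7 km.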